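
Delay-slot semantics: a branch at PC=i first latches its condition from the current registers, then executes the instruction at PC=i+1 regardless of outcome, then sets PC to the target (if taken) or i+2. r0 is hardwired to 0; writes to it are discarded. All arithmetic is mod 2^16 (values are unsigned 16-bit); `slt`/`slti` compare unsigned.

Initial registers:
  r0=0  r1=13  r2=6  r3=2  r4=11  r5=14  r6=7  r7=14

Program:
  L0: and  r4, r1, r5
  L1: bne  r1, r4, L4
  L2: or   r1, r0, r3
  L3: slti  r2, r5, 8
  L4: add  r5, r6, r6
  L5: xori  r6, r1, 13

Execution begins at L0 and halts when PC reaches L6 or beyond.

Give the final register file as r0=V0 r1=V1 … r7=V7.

#0 and  r4, r1, r5 ; 0/13/6/2/12/14/7/14
#1 bne  r1, r4, L4 ; 0/13/6/2/12/14/7/14 ; →target
#2 or   r1, r0, r3 ; 0/2/6/2/12/14/7/14
#4 add  r5, r6, r6 ; 0/2/6/2/12/14/7/14
#5 xori  r6, r1, 13 ; 0/2/6/2/12/14/15/14

r0=0 r1=2 r2=6 r3=2 r4=12 r5=14 r6=15 r7=14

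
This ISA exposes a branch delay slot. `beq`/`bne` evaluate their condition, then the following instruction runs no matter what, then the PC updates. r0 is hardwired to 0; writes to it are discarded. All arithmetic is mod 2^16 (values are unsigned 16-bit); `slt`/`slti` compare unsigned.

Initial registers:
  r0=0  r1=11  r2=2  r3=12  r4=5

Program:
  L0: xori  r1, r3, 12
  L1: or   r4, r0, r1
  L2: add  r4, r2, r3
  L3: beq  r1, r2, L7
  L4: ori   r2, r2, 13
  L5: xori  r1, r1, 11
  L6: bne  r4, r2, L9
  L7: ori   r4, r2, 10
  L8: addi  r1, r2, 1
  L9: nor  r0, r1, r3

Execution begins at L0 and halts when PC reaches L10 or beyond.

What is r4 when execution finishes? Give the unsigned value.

PC=0  xori  r1, r3, 12       | r0=0 r1=0 r2=2 r3=12 r4=5
PC=1  or   r4, r0, r1        | r0=0 r1=0 r2=2 r3=12 r4=0
PC=2  add  r4, r2, r3        | r0=0 r1=0 r2=2 r3=12 r4=14
PC=3  beq  r1, r2, L7        | r0=0 r1=0 r2=2 r3=12 r4=14  [not taken]
PC=4  ori   r2, r2, 13       | r0=0 r1=0 r2=15 r3=12 r4=14
PC=5  xori  r1, r1, 11       | r0=0 r1=11 r2=15 r3=12 r4=14
PC=6  bne  r4, r2, L9        | r0=0 r1=11 r2=15 r3=12 r4=14  [TAKEN]
PC=7  ori   r4, r2, 10       | r0=0 r1=11 r2=15 r3=12 r4=15
PC=9  nor  r0, r1, r3        | r0=0 r1=11 r2=15 r3=12 r4=15

15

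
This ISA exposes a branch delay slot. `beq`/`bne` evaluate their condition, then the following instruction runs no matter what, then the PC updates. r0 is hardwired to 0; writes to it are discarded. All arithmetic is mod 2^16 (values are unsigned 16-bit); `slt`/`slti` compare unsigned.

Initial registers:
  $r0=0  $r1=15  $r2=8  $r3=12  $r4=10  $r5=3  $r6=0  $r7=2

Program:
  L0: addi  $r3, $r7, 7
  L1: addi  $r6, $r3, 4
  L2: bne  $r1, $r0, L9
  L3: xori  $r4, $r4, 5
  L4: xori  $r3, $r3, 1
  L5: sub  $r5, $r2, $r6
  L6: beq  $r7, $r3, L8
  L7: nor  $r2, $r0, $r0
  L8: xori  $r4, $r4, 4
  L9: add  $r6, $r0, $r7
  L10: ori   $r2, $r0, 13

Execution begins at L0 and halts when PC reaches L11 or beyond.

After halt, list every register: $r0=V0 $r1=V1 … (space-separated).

#0 addi  $r3, $r7, 7 ; 0/15/8/9/10/3/0/2
#1 addi  $r6, $r3, 4 ; 0/15/8/9/10/3/13/2
#2 bne  $r1, $r0, L9 ; 0/15/8/9/10/3/13/2 ; →target
#3 xori  $r4, $r4, 5 ; 0/15/8/9/15/3/13/2
#9 add  $r6, $r0, $r7 ; 0/15/8/9/15/3/2/2
#10 ori   $r2, $r0, 13 ; 0/15/13/9/15/3/2/2

$r0=0 $r1=15 $r2=13 $r3=9 $r4=15 $r5=3 $r6=2 $r7=2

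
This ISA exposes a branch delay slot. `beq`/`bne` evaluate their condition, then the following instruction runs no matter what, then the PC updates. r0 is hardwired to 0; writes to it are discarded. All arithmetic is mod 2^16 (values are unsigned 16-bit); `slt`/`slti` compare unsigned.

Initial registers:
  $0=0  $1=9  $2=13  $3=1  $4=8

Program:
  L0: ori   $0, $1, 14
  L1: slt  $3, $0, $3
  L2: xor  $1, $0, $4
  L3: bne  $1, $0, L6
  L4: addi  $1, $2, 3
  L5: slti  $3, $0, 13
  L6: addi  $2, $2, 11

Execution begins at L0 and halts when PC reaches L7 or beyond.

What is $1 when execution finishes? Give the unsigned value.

PC=0  ori   $0, $1, 14       | $0=0 $1=9 $2=13 $3=1 $4=8
PC=1  slt  $3, $0, $3        | $0=0 $1=9 $2=13 $3=1 $4=8
PC=2  xor  $1, $0, $4        | $0=0 $1=8 $2=13 $3=1 $4=8
PC=3  bne  $1, $0, L6        | $0=0 $1=8 $2=13 $3=1 $4=8  [TAKEN]
PC=4  addi  $1, $2, 3        | $0=0 $1=16 $2=13 $3=1 $4=8
PC=6  addi  $2, $2, 11       | $0=0 $1=16 $2=24 $3=1 $4=8

16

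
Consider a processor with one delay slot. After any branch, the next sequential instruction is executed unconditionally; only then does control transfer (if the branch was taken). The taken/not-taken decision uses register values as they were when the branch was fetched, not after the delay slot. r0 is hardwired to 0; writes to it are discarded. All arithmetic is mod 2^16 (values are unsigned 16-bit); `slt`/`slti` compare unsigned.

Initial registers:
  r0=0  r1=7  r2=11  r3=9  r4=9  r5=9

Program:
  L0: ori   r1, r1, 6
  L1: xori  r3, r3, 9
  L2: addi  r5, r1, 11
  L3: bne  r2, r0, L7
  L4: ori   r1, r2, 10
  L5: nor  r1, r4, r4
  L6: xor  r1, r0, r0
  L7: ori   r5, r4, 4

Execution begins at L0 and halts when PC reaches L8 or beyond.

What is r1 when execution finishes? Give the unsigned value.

11

#0 ori   r1, r1, 6 ; 0/7/11/9/9/9
#1 xori  r3, r3, 9 ; 0/7/11/0/9/9
#2 addi  r5, r1, 11 ; 0/7/11/0/9/18
#3 bne  r2, r0, L7 ; 0/7/11/0/9/18 ; →target
#4 ori   r1, r2, 10 ; 0/11/11/0/9/18
#7 ori   r5, r4, 4 ; 0/11/11/0/9/13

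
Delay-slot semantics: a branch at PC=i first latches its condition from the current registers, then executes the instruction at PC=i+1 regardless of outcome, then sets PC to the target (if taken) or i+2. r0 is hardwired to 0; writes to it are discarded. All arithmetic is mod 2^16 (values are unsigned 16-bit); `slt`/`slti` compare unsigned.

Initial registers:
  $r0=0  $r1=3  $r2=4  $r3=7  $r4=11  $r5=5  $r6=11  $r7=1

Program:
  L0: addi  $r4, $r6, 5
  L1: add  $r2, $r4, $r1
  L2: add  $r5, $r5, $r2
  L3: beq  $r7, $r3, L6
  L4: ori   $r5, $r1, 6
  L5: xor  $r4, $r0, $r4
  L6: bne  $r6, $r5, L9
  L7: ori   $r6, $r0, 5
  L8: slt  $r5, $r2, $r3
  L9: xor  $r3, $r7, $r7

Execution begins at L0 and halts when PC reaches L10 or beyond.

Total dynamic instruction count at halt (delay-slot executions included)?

#0 addi  $r4, $r6, 5 ; 0/3/4/7/16/5/11/1
#1 add  $r2, $r4, $r1 ; 0/3/19/7/16/5/11/1
#2 add  $r5, $r5, $r2 ; 0/3/19/7/16/24/11/1
#3 beq  $r7, $r3, L6 ; 0/3/19/7/16/24/11/1 ; →fallthru
#4 ori   $r5, $r1, 6 ; 0/3/19/7/16/7/11/1
#5 xor  $r4, $r0, $r4 ; 0/3/19/7/16/7/11/1
#6 bne  $r6, $r5, L9 ; 0/3/19/7/16/7/11/1 ; →target
#7 ori   $r6, $r0, 5 ; 0/3/19/7/16/7/5/1
#9 xor  $r3, $r7, $r7 ; 0/3/19/0/16/7/5/1

9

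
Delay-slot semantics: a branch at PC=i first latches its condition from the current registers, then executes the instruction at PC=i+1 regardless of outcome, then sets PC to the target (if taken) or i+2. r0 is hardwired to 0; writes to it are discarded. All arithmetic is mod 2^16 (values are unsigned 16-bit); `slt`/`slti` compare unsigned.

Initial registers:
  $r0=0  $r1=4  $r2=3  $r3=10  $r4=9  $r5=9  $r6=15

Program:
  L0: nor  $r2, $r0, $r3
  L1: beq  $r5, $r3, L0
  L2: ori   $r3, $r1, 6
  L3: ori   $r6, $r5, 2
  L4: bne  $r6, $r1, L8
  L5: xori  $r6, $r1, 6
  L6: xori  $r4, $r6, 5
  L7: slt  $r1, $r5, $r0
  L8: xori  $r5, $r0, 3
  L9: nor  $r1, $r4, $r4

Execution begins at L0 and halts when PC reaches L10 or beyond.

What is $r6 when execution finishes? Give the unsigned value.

2

#0 nor  $r2, $r0, $r3 ; 0/4/65525/10/9/9/15
#1 beq  $r5, $r3, L0 ; 0/4/65525/10/9/9/15 ; →fallthru
#2 ori   $r3, $r1, 6 ; 0/4/65525/6/9/9/15
#3 ori   $r6, $r5, 2 ; 0/4/65525/6/9/9/11
#4 bne  $r6, $r1, L8 ; 0/4/65525/6/9/9/11 ; →target
#5 xori  $r6, $r1, 6 ; 0/4/65525/6/9/9/2
#8 xori  $r5, $r0, 3 ; 0/4/65525/6/9/3/2
#9 nor  $r1, $r4, $r4 ; 0/65526/65525/6/9/3/2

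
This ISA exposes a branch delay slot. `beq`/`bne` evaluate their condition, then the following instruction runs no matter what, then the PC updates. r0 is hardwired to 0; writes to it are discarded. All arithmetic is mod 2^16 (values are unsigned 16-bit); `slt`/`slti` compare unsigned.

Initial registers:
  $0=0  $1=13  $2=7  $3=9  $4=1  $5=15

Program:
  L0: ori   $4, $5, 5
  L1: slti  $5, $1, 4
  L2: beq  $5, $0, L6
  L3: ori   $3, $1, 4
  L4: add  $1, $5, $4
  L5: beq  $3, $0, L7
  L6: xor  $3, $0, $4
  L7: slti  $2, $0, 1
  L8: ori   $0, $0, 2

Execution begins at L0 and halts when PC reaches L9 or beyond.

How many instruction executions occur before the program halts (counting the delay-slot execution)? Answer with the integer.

7

#0 ori   $4, $5, 5 ; 0/13/7/9/15/15
#1 slti  $5, $1, 4 ; 0/13/7/9/15/0
#2 beq  $5, $0, L6 ; 0/13/7/9/15/0 ; →target
#3 ori   $3, $1, 4 ; 0/13/7/13/15/0
#6 xor  $3, $0, $4 ; 0/13/7/15/15/0
#7 slti  $2, $0, 1 ; 0/13/1/15/15/0
#8 ori   $0, $0, 2 ; 0/13/1/15/15/0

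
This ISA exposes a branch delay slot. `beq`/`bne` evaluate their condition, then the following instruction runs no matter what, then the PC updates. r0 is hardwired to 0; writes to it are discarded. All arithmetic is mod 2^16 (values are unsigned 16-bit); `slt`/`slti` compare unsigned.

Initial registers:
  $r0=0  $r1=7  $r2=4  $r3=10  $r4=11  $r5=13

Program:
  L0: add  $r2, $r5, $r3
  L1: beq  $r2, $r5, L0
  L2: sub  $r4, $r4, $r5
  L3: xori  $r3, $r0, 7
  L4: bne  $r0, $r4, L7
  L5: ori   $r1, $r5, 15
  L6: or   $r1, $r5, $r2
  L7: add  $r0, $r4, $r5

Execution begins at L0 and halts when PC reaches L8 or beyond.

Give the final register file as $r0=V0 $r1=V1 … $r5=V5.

[0] add  $r2, $r5, $r3  →  {$r0:0, $r1:7, $r2:23, $r3:10, $r4:11, $r5:13}
[1] beq  $r2, $r5, L0  →  {$r0:0, $r1:7, $r2:23, $r3:10, $r4:11, $r5:13}  ⟨branch fallthrough⟩
[2] sub  $r4, $r4, $r5  →  {$r0:0, $r1:7, $r2:23, $r3:10, $r4:65534, $r5:13}
[3] xori  $r3, $r0, 7  →  {$r0:0, $r1:7, $r2:23, $r3:7, $r4:65534, $r5:13}
[4] bne  $r0, $r4, L7  →  {$r0:0, $r1:7, $r2:23, $r3:7, $r4:65534, $r5:13}  ⟨branch taken⟩
[5] ori   $r1, $r5, 15  →  {$r0:0, $r1:15, $r2:23, $r3:7, $r4:65534, $r5:13}
[7] add  $r0, $r4, $r5  →  {$r0:0, $r1:15, $r2:23, $r3:7, $r4:65534, $r5:13}

$r0=0 $r1=15 $r2=23 $r3=7 $r4=65534 $r5=13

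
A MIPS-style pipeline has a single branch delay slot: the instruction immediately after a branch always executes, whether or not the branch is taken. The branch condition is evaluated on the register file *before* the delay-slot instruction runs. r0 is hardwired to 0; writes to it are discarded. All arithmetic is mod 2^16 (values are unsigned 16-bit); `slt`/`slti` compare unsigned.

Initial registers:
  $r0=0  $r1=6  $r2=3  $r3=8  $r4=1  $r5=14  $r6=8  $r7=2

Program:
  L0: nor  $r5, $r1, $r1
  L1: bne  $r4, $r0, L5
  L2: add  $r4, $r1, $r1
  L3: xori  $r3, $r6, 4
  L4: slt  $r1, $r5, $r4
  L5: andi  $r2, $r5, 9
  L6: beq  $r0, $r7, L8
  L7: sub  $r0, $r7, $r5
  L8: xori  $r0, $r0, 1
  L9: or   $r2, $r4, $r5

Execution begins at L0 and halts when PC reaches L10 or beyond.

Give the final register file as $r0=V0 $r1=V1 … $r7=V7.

PC=0  nor  $r5, $r1, $r1     | $r0=0 $r1=6 $r2=3 $r3=8 $r4=1 $r5=65529 $r6=8 $r7=2
PC=1  bne  $r4, $r0, L5      | $r0=0 $r1=6 $r2=3 $r3=8 $r4=1 $r5=65529 $r6=8 $r7=2  [TAKEN]
PC=2  add  $r4, $r1, $r1     | $r0=0 $r1=6 $r2=3 $r3=8 $r4=12 $r5=65529 $r6=8 $r7=2
PC=5  andi  $r2, $r5, 9      | $r0=0 $r1=6 $r2=9 $r3=8 $r4=12 $r5=65529 $r6=8 $r7=2
PC=6  beq  $r0, $r7, L8      | $r0=0 $r1=6 $r2=9 $r3=8 $r4=12 $r5=65529 $r6=8 $r7=2  [not taken]
PC=7  sub  $r0, $r7, $r5     | $r0=0 $r1=6 $r2=9 $r3=8 $r4=12 $r5=65529 $r6=8 $r7=2
PC=8  xori  $r0, $r0, 1      | $r0=0 $r1=6 $r2=9 $r3=8 $r4=12 $r5=65529 $r6=8 $r7=2
PC=9  or   $r2, $r4, $r5     | $r0=0 $r1=6 $r2=65533 $r3=8 $r4=12 $r5=65529 $r6=8 $r7=2

$r0=0 $r1=6 $r2=65533 $r3=8 $r4=12 $r5=65529 $r6=8 $r7=2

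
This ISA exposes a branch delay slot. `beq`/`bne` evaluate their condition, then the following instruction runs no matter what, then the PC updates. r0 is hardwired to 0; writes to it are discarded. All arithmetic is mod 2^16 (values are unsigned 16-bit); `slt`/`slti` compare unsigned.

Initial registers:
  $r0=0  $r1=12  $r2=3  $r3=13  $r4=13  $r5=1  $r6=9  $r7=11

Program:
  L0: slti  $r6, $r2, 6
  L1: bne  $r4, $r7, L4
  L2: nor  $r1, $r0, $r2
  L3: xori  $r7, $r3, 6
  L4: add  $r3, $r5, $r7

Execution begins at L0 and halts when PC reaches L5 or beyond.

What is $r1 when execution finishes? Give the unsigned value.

  step pc=0: slti  $r6, $r2, 6  regs=(0,12,3,13,13,1,1,11)
  step pc=1: bne  $r4, $r7, L4  cond=T  regs=(0,12,3,13,13,1,1,11)
  step pc=2: nor  $r1, $r0, $r2  regs=(0,65532,3,13,13,1,1,11)
  step pc=4: add  $r3, $r5, $r7  regs=(0,65532,3,12,13,1,1,11)

65532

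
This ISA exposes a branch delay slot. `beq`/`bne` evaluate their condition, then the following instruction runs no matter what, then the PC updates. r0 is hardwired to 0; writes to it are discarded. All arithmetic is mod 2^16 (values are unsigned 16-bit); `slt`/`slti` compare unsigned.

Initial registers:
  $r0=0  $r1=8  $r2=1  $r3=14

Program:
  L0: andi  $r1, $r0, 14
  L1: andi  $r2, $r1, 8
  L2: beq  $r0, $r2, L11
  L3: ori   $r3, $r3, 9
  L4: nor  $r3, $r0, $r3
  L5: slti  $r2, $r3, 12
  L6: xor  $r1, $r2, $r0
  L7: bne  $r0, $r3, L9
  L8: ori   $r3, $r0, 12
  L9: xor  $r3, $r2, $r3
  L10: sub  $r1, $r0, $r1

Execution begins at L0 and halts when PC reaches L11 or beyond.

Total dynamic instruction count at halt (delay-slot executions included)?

#0 andi  $r1, $r0, 14 ; 0/0/1/14
#1 andi  $r2, $r1, 8 ; 0/0/0/14
#2 beq  $r0, $r2, L11 ; 0/0/0/14 ; →target
#3 ori   $r3, $r3, 9 ; 0/0/0/15

4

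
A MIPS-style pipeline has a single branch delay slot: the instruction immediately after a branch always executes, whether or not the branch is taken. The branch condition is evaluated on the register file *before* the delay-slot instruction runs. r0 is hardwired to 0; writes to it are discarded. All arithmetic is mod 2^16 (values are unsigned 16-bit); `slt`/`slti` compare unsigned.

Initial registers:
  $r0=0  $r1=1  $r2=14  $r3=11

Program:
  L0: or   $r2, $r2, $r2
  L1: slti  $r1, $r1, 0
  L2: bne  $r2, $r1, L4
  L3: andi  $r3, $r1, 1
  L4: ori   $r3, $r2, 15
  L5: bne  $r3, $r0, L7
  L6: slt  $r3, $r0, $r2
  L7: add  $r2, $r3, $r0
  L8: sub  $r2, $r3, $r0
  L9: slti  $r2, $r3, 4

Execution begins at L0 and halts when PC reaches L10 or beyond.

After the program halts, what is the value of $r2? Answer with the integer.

1

#0 or   $r2, $r2, $r2 ; 0/1/14/11
#1 slti  $r1, $r1, 0 ; 0/0/14/11
#2 bne  $r2, $r1, L4 ; 0/0/14/11 ; →target
#3 andi  $r3, $r1, 1 ; 0/0/14/0
#4 ori   $r3, $r2, 15 ; 0/0/14/15
#5 bne  $r3, $r0, L7 ; 0/0/14/15 ; →target
#6 slt  $r3, $r0, $r2 ; 0/0/14/1
#7 add  $r2, $r3, $r0 ; 0/0/1/1
#8 sub  $r2, $r3, $r0 ; 0/0/1/1
#9 slti  $r2, $r3, 4 ; 0/0/1/1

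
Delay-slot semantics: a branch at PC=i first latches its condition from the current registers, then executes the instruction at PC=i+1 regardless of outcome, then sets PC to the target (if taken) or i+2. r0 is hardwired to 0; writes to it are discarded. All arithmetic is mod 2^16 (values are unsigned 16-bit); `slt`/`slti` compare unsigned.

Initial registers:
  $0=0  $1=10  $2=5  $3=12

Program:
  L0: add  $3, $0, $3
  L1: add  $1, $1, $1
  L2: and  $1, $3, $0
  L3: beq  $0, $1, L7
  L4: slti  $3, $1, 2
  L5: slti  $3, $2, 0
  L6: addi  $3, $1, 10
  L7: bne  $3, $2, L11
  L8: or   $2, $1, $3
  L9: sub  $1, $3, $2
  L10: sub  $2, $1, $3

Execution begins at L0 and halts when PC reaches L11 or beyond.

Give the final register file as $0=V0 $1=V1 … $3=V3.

#0 add  $3, $0, $3 ; 0/10/5/12
#1 add  $1, $1, $1 ; 0/20/5/12
#2 and  $1, $3, $0 ; 0/0/5/12
#3 beq  $0, $1, L7 ; 0/0/5/12 ; →target
#4 slti  $3, $1, 2 ; 0/0/5/1
#7 bne  $3, $2, L11 ; 0/0/5/1 ; →target
#8 or   $2, $1, $3 ; 0/0/1/1

$0=0 $1=0 $2=1 $3=1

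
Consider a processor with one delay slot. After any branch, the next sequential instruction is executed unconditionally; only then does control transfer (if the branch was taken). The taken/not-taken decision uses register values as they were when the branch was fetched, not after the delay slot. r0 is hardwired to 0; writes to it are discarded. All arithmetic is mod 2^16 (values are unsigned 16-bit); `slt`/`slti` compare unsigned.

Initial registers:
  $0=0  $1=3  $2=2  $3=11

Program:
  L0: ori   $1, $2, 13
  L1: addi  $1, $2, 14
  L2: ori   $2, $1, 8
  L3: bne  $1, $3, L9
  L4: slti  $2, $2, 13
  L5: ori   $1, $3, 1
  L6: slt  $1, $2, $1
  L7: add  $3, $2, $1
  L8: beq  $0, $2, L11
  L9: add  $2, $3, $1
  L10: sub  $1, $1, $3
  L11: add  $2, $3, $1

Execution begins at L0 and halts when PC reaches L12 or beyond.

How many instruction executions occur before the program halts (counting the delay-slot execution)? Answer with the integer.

8

[0] ori   $1, $2, 13  →  {$0:0, $1:15, $2:2, $3:11}
[1] addi  $1, $2, 14  →  {$0:0, $1:16, $2:2, $3:11}
[2] ori   $2, $1, 8  →  {$0:0, $1:16, $2:24, $3:11}
[3] bne  $1, $3, L9  →  {$0:0, $1:16, $2:24, $3:11}  ⟨branch taken⟩
[4] slti  $2, $2, 13  →  {$0:0, $1:16, $2:0, $3:11}
[9] add  $2, $3, $1  →  {$0:0, $1:16, $2:27, $3:11}
[10] sub  $1, $1, $3  →  {$0:0, $1:5, $2:27, $3:11}
[11] add  $2, $3, $1  →  {$0:0, $1:5, $2:16, $3:11}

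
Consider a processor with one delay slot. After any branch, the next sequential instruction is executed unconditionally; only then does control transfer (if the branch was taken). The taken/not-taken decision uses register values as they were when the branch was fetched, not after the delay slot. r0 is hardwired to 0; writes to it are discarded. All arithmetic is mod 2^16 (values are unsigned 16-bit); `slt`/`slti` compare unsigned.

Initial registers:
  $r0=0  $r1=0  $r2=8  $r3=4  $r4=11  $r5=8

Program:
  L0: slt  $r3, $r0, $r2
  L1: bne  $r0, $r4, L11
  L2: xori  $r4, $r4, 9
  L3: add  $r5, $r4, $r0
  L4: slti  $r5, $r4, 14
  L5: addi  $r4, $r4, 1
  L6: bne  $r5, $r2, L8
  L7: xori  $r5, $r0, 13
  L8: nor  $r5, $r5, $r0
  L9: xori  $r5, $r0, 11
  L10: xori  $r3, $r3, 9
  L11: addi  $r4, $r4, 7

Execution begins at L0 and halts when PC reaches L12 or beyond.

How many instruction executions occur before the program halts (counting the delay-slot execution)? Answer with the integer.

[0] slt  $r3, $r0, $r2  →  {$r0:0, $r1:0, $r2:8, $r3:1, $r4:11, $r5:8}
[1] bne  $r0, $r4, L11  →  {$r0:0, $r1:0, $r2:8, $r3:1, $r4:11, $r5:8}  ⟨branch taken⟩
[2] xori  $r4, $r4, 9  →  {$r0:0, $r1:0, $r2:8, $r3:1, $r4:2, $r5:8}
[11] addi  $r4, $r4, 7  →  {$r0:0, $r1:0, $r2:8, $r3:1, $r4:9, $r5:8}

4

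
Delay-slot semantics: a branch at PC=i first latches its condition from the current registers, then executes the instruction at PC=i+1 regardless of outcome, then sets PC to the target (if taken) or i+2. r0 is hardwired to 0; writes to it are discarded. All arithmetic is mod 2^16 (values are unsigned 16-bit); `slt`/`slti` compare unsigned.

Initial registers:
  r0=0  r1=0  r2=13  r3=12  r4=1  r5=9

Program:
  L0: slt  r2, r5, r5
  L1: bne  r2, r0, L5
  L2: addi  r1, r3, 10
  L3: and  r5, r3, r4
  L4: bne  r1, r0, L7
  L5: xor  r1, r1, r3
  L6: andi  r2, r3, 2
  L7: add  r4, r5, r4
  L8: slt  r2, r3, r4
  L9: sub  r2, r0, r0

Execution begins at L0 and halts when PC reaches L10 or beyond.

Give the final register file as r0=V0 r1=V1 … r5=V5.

PC=0  slt  r2, r5, r5        | r0=0 r1=0 r2=0 r3=12 r4=1 r5=9
PC=1  bne  r2, r0, L5        | r0=0 r1=0 r2=0 r3=12 r4=1 r5=9  [not taken]
PC=2  addi  r1, r3, 10       | r0=0 r1=22 r2=0 r3=12 r4=1 r5=9
PC=3  and  r5, r3, r4        | r0=0 r1=22 r2=0 r3=12 r4=1 r5=0
PC=4  bne  r1, r0, L7        | r0=0 r1=22 r2=0 r3=12 r4=1 r5=0  [TAKEN]
PC=5  xor  r1, r1, r3        | r0=0 r1=26 r2=0 r3=12 r4=1 r5=0
PC=7  add  r4, r5, r4        | r0=0 r1=26 r2=0 r3=12 r4=1 r5=0
PC=8  slt  r2, r3, r4        | r0=0 r1=26 r2=0 r3=12 r4=1 r5=0
PC=9  sub  r2, r0, r0        | r0=0 r1=26 r2=0 r3=12 r4=1 r5=0

r0=0 r1=26 r2=0 r3=12 r4=1 r5=0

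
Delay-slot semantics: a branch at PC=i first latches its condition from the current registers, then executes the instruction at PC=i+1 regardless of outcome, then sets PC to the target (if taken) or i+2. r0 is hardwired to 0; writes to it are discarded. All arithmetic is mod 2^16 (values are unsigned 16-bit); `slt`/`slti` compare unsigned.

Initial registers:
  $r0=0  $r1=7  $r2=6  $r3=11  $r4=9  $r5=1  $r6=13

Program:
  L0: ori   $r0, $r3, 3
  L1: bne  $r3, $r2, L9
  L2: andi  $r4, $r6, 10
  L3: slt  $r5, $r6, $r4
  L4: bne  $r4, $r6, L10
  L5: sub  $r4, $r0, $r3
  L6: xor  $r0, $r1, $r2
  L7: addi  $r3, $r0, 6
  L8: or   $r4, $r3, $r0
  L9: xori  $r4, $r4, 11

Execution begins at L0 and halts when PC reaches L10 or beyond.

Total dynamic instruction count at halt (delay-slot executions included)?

PC=0  ori   $r0, $r3, 3      | $r0=0 $r1=7 $r2=6 $r3=11 $r4=9 $r5=1 $r6=13
PC=1  bne  $r3, $r2, L9      | $r0=0 $r1=7 $r2=6 $r3=11 $r4=9 $r5=1 $r6=13  [TAKEN]
PC=2  andi  $r4, $r6, 10     | $r0=0 $r1=7 $r2=6 $r3=11 $r4=8 $r5=1 $r6=13
PC=9  xori  $r4, $r4, 11     | $r0=0 $r1=7 $r2=6 $r3=11 $r4=3 $r5=1 $r6=13

4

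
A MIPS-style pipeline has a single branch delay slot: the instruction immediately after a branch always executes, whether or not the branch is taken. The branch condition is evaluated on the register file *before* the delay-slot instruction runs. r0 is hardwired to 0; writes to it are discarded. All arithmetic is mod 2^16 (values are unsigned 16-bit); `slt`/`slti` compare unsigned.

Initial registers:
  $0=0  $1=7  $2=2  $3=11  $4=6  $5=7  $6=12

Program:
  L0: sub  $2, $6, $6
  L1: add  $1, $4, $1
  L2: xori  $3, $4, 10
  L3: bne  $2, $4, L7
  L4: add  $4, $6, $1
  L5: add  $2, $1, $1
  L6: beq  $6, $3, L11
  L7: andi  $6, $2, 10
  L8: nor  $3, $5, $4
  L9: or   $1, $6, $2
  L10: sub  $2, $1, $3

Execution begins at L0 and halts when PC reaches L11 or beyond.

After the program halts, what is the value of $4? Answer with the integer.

25

  step pc=0: sub  $2, $6, $6  regs=(0,7,0,11,6,7,12)
  step pc=1: add  $1, $4, $1  regs=(0,13,0,11,6,7,12)
  step pc=2: xori  $3, $4, 10  regs=(0,13,0,12,6,7,12)
  step pc=3: bne  $2, $4, L7  cond=T  regs=(0,13,0,12,6,7,12)
  step pc=4: add  $4, $6, $1  regs=(0,13,0,12,25,7,12)
  step pc=7: andi  $6, $2, 10  regs=(0,13,0,12,25,7,0)
  step pc=8: nor  $3, $5, $4  regs=(0,13,0,65504,25,7,0)
  step pc=9: or   $1, $6, $2  regs=(0,0,0,65504,25,7,0)
  step pc=10: sub  $2, $1, $3  regs=(0,0,32,65504,25,7,0)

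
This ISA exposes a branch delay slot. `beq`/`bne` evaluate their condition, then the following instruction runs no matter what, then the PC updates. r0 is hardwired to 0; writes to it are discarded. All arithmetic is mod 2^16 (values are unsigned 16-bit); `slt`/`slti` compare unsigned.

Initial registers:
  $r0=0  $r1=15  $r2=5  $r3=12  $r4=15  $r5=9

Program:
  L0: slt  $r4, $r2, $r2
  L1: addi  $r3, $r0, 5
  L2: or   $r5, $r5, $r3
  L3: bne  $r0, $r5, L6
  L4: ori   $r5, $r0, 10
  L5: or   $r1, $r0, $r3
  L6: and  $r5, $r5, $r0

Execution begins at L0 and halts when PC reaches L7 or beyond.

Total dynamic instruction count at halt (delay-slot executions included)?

#0 slt  $r4, $r2, $r2 ; 0/15/5/12/0/9
#1 addi  $r3, $r0, 5 ; 0/15/5/5/0/9
#2 or   $r5, $r5, $r3 ; 0/15/5/5/0/13
#3 bne  $r0, $r5, L6 ; 0/15/5/5/0/13 ; →target
#4 ori   $r5, $r0, 10 ; 0/15/5/5/0/10
#6 and  $r5, $r5, $r0 ; 0/15/5/5/0/0

6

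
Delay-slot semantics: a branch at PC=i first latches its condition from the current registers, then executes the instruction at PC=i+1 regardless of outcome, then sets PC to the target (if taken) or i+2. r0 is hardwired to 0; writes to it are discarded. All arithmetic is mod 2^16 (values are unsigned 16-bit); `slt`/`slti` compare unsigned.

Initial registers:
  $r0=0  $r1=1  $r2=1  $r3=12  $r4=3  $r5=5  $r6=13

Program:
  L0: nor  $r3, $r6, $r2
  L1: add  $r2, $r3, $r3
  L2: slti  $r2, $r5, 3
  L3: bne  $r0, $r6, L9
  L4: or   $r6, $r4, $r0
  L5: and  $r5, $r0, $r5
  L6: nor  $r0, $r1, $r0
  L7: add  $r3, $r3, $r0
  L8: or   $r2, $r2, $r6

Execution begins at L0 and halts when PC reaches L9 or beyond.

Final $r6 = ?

[0] nor  $r3, $r6, $r2  →  {$r0:0, $r1:1, $r2:1, $r3:65522, $r4:3, $r5:5, $r6:13}
[1] add  $r2, $r3, $r3  →  {$r0:0, $r1:1, $r2:65508, $r3:65522, $r4:3, $r5:5, $r6:13}
[2] slti  $r2, $r5, 3  →  {$r0:0, $r1:1, $r2:0, $r3:65522, $r4:3, $r5:5, $r6:13}
[3] bne  $r0, $r6, L9  →  {$r0:0, $r1:1, $r2:0, $r3:65522, $r4:3, $r5:5, $r6:13}  ⟨branch taken⟩
[4] or   $r6, $r4, $r0  →  {$r0:0, $r1:1, $r2:0, $r3:65522, $r4:3, $r5:5, $r6:3}

3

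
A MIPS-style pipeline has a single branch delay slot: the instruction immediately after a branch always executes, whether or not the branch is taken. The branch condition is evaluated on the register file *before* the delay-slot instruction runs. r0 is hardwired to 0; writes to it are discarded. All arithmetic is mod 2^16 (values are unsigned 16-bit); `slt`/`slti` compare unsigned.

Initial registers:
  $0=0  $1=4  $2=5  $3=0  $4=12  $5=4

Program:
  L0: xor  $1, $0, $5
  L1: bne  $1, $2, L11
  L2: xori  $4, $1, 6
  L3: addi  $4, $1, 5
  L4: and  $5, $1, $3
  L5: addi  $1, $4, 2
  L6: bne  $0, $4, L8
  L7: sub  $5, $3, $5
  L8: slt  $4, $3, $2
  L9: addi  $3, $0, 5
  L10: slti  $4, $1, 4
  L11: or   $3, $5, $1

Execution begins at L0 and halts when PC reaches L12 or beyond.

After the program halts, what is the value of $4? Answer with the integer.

2

[0] xor  $1, $0, $5  →  {$0:0, $1:4, $2:5, $3:0, $4:12, $5:4}
[1] bne  $1, $2, L11  →  {$0:0, $1:4, $2:5, $3:0, $4:12, $5:4}  ⟨branch taken⟩
[2] xori  $4, $1, 6  →  {$0:0, $1:4, $2:5, $3:0, $4:2, $5:4}
[11] or   $3, $5, $1  →  {$0:0, $1:4, $2:5, $3:4, $4:2, $5:4}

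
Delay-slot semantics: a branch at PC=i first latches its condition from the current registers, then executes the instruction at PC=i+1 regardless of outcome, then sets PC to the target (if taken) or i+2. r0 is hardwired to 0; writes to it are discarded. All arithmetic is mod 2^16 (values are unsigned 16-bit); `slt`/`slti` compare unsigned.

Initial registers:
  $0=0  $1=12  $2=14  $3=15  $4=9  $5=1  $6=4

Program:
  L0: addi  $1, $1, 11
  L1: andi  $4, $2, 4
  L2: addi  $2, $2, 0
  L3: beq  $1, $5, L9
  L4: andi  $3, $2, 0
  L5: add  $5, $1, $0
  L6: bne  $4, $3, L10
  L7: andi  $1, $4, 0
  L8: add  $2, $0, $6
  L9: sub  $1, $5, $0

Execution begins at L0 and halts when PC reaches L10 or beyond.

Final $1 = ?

0

PC=0  addi  $1, $1, 11       | $0=0 $1=23 $2=14 $3=15 $4=9 $5=1 $6=4
PC=1  andi  $4, $2, 4        | $0=0 $1=23 $2=14 $3=15 $4=4 $5=1 $6=4
PC=2  addi  $2, $2, 0        | $0=0 $1=23 $2=14 $3=15 $4=4 $5=1 $6=4
PC=3  beq  $1, $5, L9        | $0=0 $1=23 $2=14 $3=15 $4=4 $5=1 $6=4  [not taken]
PC=4  andi  $3, $2, 0        | $0=0 $1=23 $2=14 $3=0 $4=4 $5=1 $6=4
PC=5  add  $5, $1, $0        | $0=0 $1=23 $2=14 $3=0 $4=4 $5=23 $6=4
PC=6  bne  $4, $3, L10       | $0=0 $1=23 $2=14 $3=0 $4=4 $5=23 $6=4  [TAKEN]
PC=7  andi  $1, $4, 0        | $0=0 $1=0 $2=14 $3=0 $4=4 $5=23 $6=4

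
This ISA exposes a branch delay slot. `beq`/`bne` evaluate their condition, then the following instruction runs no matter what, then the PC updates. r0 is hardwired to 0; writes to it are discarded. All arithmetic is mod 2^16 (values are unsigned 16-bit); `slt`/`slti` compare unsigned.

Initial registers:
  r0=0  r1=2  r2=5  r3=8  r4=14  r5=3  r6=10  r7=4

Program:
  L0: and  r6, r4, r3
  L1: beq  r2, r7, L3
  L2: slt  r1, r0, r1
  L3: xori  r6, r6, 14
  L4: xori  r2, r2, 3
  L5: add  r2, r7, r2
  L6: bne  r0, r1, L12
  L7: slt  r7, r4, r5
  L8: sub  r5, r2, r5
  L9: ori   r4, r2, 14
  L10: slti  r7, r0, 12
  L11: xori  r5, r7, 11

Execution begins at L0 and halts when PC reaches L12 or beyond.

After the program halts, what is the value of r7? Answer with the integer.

0

[0] and  r6, r4, r3  →  {r0:0, r1:2, r2:5, r3:8, r4:14, r5:3, r6:8, r7:4}
[1] beq  r2, r7, L3  →  {r0:0, r1:2, r2:5, r3:8, r4:14, r5:3, r6:8, r7:4}  ⟨branch fallthrough⟩
[2] slt  r1, r0, r1  →  {r0:0, r1:1, r2:5, r3:8, r4:14, r5:3, r6:8, r7:4}
[3] xori  r6, r6, 14  →  {r0:0, r1:1, r2:5, r3:8, r4:14, r5:3, r6:6, r7:4}
[4] xori  r2, r2, 3  →  {r0:0, r1:1, r2:6, r3:8, r4:14, r5:3, r6:6, r7:4}
[5] add  r2, r7, r2  →  {r0:0, r1:1, r2:10, r3:8, r4:14, r5:3, r6:6, r7:4}
[6] bne  r0, r1, L12  →  {r0:0, r1:1, r2:10, r3:8, r4:14, r5:3, r6:6, r7:4}  ⟨branch taken⟩
[7] slt  r7, r4, r5  →  {r0:0, r1:1, r2:10, r3:8, r4:14, r5:3, r6:6, r7:0}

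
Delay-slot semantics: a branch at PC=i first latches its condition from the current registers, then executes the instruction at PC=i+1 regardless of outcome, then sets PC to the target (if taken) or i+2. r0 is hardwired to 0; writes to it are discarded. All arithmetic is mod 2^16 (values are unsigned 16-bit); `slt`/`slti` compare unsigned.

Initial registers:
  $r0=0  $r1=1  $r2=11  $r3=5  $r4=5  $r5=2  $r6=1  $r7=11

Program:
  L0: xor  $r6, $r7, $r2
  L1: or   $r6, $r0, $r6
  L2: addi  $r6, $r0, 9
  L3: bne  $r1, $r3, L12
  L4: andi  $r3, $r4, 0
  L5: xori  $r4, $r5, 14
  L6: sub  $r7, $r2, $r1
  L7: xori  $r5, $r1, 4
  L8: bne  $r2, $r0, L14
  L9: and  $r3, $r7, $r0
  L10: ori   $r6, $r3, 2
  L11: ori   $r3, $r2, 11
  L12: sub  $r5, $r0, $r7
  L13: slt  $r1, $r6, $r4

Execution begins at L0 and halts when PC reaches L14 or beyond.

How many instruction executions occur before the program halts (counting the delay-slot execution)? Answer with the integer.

7

[0] xor  $r6, $r7, $r2  →  {$r0:0, $r1:1, $r2:11, $r3:5, $r4:5, $r5:2, $r6:0, $r7:11}
[1] or   $r6, $r0, $r6  →  {$r0:0, $r1:1, $r2:11, $r3:5, $r4:5, $r5:2, $r6:0, $r7:11}
[2] addi  $r6, $r0, 9  →  {$r0:0, $r1:1, $r2:11, $r3:5, $r4:5, $r5:2, $r6:9, $r7:11}
[3] bne  $r1, $r3, L12  →  {$r0:0, $r1:1, $r2:11, $r3:5, $r4:5, $r5:2, $r6:9, $r7:11}  ⟨branch taken⟩
[4] andi  $r3, $r4, 0  →  {$r0:0, $r1:1, $r2:11, $r3:0, $r4:5, $r5:2, $r6:9, $r7:11}
[12] sub  $r5, $r0, $r7  →  {$r0:0, $r1:1, $r2:11, $r3:0, $r4:5, $r5:65525, $r6:9, $r7:11}
[13] slt  $r1, $r6, $r4  →  {$r0:0, $r1:0, $r2:11, $r3:0, $r4:5, $r5:65525, $r6:9, $r7:11}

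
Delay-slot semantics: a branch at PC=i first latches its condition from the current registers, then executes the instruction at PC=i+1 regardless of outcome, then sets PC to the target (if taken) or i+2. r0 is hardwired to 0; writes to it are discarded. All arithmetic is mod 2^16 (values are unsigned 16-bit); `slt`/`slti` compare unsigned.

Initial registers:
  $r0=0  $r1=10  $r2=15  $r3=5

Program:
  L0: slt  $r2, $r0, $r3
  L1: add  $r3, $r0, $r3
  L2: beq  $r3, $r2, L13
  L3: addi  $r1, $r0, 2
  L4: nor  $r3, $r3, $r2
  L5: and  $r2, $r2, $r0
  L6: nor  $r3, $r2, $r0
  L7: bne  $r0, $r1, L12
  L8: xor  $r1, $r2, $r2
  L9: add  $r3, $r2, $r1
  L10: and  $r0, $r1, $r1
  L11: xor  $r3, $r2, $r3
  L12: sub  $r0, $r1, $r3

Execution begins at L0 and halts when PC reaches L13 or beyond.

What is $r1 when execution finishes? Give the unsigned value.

0

  step pc=0: slt  $r2, $r0, $r3  regs=(0,10,1,5)
  step pc=1: add  $r3, $r0, $r3  regs=(0,10,1,5)
  step pc=2: beq  $r3, $r2, L13  cond=F  regs=(0,10,1,5)
  step pc=3: addi  $r1, $r0, 2  regs=(0,2,1,5)
  step pc=4: nor  $r3, $r3, $r2  regs=(0,2,1,65530)
  step pc=5: and  $r2, $r2, $r0  regs=(0,2,0,65530)
  step pc=6: nor  $r3, $r2, $r0  regs=(0,2,0,65535)
  step pc=7: bne  $r0, $r1, L12  cond=T  regs=(0,2,0,65535)
  step pc=8: xor  $r1, $r2, $r2  regs=(0,0,0,65535)
  step pc=12: sub  $r0, $r1, $r3  regs=(0,0,0,65535)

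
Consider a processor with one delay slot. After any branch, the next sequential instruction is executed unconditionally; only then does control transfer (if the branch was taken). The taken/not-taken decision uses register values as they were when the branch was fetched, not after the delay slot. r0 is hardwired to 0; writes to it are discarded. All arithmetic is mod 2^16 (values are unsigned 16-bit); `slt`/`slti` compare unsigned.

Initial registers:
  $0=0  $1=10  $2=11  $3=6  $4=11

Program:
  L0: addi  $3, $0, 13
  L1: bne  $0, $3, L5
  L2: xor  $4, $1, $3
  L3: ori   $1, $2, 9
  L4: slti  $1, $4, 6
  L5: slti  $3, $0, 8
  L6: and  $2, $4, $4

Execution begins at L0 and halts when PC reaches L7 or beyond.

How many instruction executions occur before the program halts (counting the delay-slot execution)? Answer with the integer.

  step pc=0: addi  $3, $0, 13  regs=(0,10,11,13,11)
  step pc=1: bne  $0, $3, L5  cond=T  regs=(0,10,11,13,11)
  step pc=2: xor  $4, $1, $3  regs=(0,10,11,13,7)
  step pc=5: slti  $3, $0, 8  regs=(0,10,11,1,7)
  step pc=6: and  $2, $4, $4  regs=(0,10,7,1,7)

5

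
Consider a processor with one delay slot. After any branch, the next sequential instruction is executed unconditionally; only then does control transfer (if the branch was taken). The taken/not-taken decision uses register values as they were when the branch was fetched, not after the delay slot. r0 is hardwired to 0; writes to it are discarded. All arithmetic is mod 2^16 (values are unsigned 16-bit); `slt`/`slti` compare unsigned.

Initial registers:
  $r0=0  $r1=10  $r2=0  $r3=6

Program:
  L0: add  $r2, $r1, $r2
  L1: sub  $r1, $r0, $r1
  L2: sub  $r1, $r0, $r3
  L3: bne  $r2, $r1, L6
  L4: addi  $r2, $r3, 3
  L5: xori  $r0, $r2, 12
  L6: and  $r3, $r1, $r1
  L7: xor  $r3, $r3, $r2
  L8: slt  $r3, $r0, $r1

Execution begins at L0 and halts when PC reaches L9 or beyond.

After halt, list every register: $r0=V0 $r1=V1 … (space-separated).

$r0=0 $r1=65530 $r2=9 $r3=1

#0 add  $r2, $r1, $r2 ; 0/10/10/6
#1 sub  $r1, $r0, $r1 ; 0/65526/10/6
#2 sub  $r1, $r0, $r3 ; 0/65530/10/6
#3 bne  $r2, $r1, L6 ; 0/65530/10/6 ; →target
#4 addi  $r2, $r3, 3 ; 0/65530/9/6
#6 and  $r3, $r1, $r1 ; 0/65530/9/65530
#7 xor  $r3, $r3, $r2 ; 0/65530/9/65523
#8 slt  $r3, $r0, $r1 ; 0/65530/9/1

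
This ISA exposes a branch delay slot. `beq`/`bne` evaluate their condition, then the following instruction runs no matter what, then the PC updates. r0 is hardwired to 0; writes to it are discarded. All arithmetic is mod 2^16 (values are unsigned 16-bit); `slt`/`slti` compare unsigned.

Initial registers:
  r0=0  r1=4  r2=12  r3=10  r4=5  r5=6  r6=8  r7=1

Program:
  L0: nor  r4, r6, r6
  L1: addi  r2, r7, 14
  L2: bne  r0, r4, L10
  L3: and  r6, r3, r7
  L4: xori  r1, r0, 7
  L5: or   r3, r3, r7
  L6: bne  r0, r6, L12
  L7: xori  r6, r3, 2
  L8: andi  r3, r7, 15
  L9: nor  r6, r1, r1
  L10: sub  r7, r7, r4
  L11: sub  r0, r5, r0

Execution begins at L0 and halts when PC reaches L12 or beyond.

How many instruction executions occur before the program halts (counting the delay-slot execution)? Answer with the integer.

6

[0] nor  r4, r6, r6  →  {r0:0, r1:4, r2:12, r3:10, r4:65527, r5:6, r6:8, r7:1}
[1] addi  r2, r7, 14  →  {r0:0, r1:4, r2:15, r3:10, r4:65527, r5:6, r6:8, r7:1}
[2] bne  r0, r4, L10  →  {r0:0, r1:4, r2:15, r3:10, r4:65527, r5:6, r6:8, r7:1}  ⟨branch taken⟩
[3] and  r6, r3, r7  →  {r0:0, r1:4, r2:15, r3:10, r4:65527, r5:6, r6:0, r7:1}
[10] sub  r7, r7, r4  →  {r0:0, r1:4, r2:15, r3:10, r4:65527, r5:6, r6:0, r7:10}
[11] sub  r0, r5, r0  →  {r0:0, r1:4, r2:15, r3:10, r4:65527, r5:6, r6:0, r7:10}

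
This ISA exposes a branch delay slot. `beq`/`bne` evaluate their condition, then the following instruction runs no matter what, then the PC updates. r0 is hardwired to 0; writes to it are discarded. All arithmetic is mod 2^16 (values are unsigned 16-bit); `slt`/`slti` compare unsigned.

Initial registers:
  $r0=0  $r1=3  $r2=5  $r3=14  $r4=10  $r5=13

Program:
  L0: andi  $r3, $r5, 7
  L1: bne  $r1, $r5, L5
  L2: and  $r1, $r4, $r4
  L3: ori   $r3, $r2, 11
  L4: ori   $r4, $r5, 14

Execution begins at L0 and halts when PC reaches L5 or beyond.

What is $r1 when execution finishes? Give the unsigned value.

10

PC=0  andi  $r3, $r5, 7      | $r0=0 $r1=3 $r2=5 $r3=5 $r4=10 $r5=13
PC=1  bne  $r1, $r5, L5      | $r0=0 $r1=3 $r2=5 $r3=5 $r4=10 $r5=13  [TAKEN]
PC=2  and  $r1, $r4, $r4     | $r0=0 $r1=10 $r2=5 $r3=5 $r4=10 $r5=13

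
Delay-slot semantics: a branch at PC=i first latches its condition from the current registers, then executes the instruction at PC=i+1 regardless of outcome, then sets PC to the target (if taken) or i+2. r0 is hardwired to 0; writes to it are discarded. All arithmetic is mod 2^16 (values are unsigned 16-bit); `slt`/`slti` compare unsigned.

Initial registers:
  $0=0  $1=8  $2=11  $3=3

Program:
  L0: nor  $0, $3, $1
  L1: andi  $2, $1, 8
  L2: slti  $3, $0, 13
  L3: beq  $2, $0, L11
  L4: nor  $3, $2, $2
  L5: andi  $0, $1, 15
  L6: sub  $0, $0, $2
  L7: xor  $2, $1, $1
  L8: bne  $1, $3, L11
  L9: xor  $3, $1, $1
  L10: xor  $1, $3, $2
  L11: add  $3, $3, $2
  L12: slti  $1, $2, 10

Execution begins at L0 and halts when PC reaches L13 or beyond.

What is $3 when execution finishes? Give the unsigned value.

#0 nor  $0, $3, $1 ; 0/8/11/3
#1 andi  $2, $1, 8 ; 0/8/8/3
#2 slti  $3, $0, 13 ; 0/8/8/1
#3 beq  $2, $0, L11 ; 0/8/8/1 ; →fallthru
#4 nor  $3, $2, $2 ; 0/8/8/65527
#5 andi  $0, $1, 15 ; 0/8/8/65527
#6 sub  $0, $0, $2 ; 0/8/8/65527
#7 xor  $2, $1, $1 ; 0/8/0/65527
#8 bne  $1, $3, L11 ; 0/8/0/65527 ; →target
#9 xor  $3, $1, $1 ; 0/8/0/0
#11 add  $3, $3, $2 ; 0/8/0/0
#12 slti  $1, $2, 10 ; 0/1/0/0

0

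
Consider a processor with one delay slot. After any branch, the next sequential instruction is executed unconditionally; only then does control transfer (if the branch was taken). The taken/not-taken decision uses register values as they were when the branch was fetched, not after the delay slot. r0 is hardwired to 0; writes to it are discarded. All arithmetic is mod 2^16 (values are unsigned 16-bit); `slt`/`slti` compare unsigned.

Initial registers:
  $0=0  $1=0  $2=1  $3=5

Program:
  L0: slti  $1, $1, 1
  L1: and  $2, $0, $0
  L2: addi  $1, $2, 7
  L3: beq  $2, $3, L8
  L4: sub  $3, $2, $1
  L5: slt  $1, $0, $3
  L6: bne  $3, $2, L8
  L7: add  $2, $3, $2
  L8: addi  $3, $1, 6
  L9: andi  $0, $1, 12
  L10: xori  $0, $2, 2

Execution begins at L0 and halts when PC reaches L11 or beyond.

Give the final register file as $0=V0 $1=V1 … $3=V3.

[0] slti  $1, $1, 1  →  {$0:0, $1:1, $2:1, $3:5}
[1] and  $2, $0, $0  →  {$0:0, $1:1, $2:0, $3:5}
[2] addi  $1, $2, 7  →  {$0:0, $1:7, $2:0, $3:5}
[3] beq  $2, $3, L8  →  {$0:0, $1:7, $2:0, $3:5}  ⟨branch fallthrough⟩
[4] sub  $3, $2, $1  →  {$0:0, $1:7, $2:0, $3:65529}
[5] slt  $1, $0, $3  →  {$0:0, $1:1, $2:0, $3:65529}
[6] bne  $3, $2, L8  →  {$0:0, $1:1, $2:0, $3:65529}  ⟨branch taken⟩
[7] add  $2, $3, $2  →  {$0:0, $1:1, $2:65529, $3:65529}
[8] addi  $3, $1, 6  →  {$0:0, $1:1, $2:65529, $3:7}
[9] andi  $0, $1, 12  →  {$0:0, $1:1, $2:65529, $3:7}
[10] xori  $0, $2, 2  →  {$0:0, $1:1, $2:65529, $3:7}

$0=0 $1=1 $2=65529 $3=7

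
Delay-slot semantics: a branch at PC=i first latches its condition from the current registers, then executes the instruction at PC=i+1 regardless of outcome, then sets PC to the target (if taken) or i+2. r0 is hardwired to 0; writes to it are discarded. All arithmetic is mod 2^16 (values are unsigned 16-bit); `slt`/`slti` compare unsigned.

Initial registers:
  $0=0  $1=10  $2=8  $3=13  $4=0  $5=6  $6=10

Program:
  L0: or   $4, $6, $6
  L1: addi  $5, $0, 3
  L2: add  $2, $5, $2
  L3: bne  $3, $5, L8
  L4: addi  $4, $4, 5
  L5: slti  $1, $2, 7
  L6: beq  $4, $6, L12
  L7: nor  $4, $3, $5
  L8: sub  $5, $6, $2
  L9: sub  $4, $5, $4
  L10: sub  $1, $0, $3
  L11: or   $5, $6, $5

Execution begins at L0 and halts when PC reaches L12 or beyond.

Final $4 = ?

[0] or   $4, $6, $6  →  {$0:0, $1:10, $2:8, $3:13, $4:10, $5:6, $6:10}
[1] addi  $5, $0, 3  →  {$0:0, $1:10, $2:8, $3:13, $4:10, $5:3, $6:10}
[2] add  $2, $5, $2  →  {$0:0, $1:10, $2:11, $3:13, $4:10, $5:3, $6:10}
[3] bne  $3, $5, L8  →  {$0:0, $1:10, $2:11, $3:13, $4:10, $5:3, $6:10}  ⟨branch taken⟩
[4] addi  $4, $4, 5  →  {$0:0, $1:10, $2:11, $3:13, $4:15, $5:3, $6:10}
[8] sub  $5, $6, $2  →  {$0:0, $1:10, $2:11, $3:13, $4:15, $5:65535, $6:10}
[9] sub  $4, $5, $4  →  {$0:0, $1:10, $2:11, $3:13, $4:65520, $5:65535, $6:10}
[10] sub  $1, $0, $3  →  {$0:0, $1:65523, $2:11, $3:13, $4:65520, $5:65535, $6:10}
[11] or   $5, $6, $5  →  {$0:0, $1:65523, $2:11, $3:13, $4:65520, $5:65535, $6:10}

65520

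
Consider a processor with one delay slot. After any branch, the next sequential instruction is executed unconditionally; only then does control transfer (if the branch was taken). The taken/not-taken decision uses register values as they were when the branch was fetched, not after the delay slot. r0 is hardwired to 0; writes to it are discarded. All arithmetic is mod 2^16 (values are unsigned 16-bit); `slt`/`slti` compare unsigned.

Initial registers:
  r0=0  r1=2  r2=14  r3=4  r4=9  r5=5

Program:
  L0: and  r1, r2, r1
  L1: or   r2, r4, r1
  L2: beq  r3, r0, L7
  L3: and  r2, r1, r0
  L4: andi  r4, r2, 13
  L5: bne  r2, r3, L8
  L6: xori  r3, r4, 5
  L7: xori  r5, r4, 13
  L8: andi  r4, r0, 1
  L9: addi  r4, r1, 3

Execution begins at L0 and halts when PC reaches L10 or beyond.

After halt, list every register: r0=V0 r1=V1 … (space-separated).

  step pc=0: and  r1, r2, r1  regs=(0,2,14,4,9,5)
  step pc=1: or   r2, r4, r1  regs=(0,2,11,4,9,5)
  step pc=2: beq  r3, r0, L7  cond=F  regs=(0,2,11,4,9,5)
  step pc=3: and  r2, r1, r0  regs=(0,2,0,4,9,5)
  step pc=4: andi  r4, r2, 13  regs=(0,2,0,4,0,5)
  step pc=5: bne  r2, r3, L8  cond=T  regs=(0,2,0,4,0,5)
  step pc=6: xori  r3, r4, 5  regs=(0,2,0,5,0,5)
  step pc=8: andi  r4, r0, 1  regs=(0,2,0,5,0,5)
  step pc=9: addi  r4, r1, 3  regs=(0,2,0,5,5,5)

r0=0 r1=2 r2=0 r3=5 r4=5 r5=5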